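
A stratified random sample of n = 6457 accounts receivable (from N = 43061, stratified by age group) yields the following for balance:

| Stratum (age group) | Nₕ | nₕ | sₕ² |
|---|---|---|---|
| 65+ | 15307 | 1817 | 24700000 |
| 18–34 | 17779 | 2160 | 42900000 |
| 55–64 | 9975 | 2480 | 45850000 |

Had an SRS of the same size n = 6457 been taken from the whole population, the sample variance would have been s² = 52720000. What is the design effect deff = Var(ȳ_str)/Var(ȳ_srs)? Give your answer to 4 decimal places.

Var(ȳ_str) = Σ Wₕ²(1−fₕ)sₕ²/nₕ with Wₕ = Nₕ/43061:
  65+: (15307/43061)²·(1−1817/15307)·24700000/1817 = 1513.8256
  18–34: (17779/43061)²·(1−2160/17779)·42900000/2160 = 2974.376
  55–64: (9975/43061)²·(1−2480/9975)·45850000/2480 = 745.42504
  → Var(ȳ_str) = 5233.6266.
Var(ȳ_srs) = (1 − 6457/43061)·52720000/6457 = 6940.4727.
deff = 5233.6266 / 6940.4727 = 0.7541.

0.7541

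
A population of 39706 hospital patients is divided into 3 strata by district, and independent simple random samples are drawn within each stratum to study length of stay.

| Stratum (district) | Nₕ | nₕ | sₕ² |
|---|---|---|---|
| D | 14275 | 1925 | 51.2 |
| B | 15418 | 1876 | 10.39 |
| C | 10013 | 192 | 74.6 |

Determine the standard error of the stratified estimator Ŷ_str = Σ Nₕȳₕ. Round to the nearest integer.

6637

Var(Ŷ_str) = Σₕ Nₕ²(1 − fₕ)sₕ²/nₕ.
D: 14275²·(1 − 1925/14275)·51.2/1925 = 4.6890223 × 10^6.
B: 15418²·(1 − 1876/15418)·10.39/1876 = 1.1563613 × 10^6.
C: 10013²·(1 − 192/10013)·74.6/192 = 3.8208283 × 10^7.
Sum = 4.4053667 × 10^7.
SE = √(4.4053667 × 10^7) = 6637.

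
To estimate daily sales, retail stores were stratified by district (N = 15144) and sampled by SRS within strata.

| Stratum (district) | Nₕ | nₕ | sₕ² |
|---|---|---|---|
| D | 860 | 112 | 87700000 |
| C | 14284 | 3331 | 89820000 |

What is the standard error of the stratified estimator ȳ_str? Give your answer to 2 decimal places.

143.50

Var(ȳ_str) = Σₕ Wₕ²(1 − fₕ)sₕ²/nₕ with Wₕ = Nₕ/N, N = 15144.
D: Wₕ = 0.05678817; term = 0.05678817²·(1 − 0.13023256)·87700000/112 = 2196.3443.
C: Wₕ = 0.94321183; term = 0.94321183²·(1 − 0.23319798)·89820000/3331 = 18395.015.
Sum = 20591.359.
SE = √(20591.359) = 143.50.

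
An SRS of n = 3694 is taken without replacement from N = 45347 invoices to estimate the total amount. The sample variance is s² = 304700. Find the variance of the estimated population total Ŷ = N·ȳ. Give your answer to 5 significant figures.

1.5580 × 10^11

Var(Ŷ) = N²·Var(ȳ) = N²·(1 − n/N)·s²/n.
f = 3694/45347 = 0.08146074; Var(ȳ) = 0.91853926·304700/3694 = 75.765813.
Var(Ŷ) = 45347² · 75.765813 = 1.5580106 × 10^11.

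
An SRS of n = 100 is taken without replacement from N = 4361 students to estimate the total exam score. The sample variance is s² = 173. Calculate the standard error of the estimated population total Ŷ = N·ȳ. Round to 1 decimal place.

5669.9

Var(Ŷ) = N²·Var(ȳ) = N²·(1 − n/N)·s²/n.
f = 100/4361 = 0.02293052; Var(ȳ) = 0.97706948·173/100 = 1.6903302.
Var(Ŷ) = 4361² · 1.6903302 = 3.2147242 × 10^7.
SE(Ŷ) = √(3.2147242 × 10^7) = 5669.9.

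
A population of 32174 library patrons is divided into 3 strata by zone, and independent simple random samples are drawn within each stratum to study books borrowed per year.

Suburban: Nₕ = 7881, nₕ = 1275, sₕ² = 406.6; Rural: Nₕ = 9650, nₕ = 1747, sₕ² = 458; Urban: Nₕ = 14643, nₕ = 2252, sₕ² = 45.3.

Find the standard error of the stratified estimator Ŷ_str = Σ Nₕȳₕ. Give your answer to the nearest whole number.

6344

Var(Ŷ_str) = Σₕ Nₕ²(1 − fₕ)sₕ²/nₕ.
Suburban: 7881²·(1 − 1275/7881)·406.6/1275 = 1.6602638 × 10^7.
Rural: 9650²·(1 − 1747/9650)·458/1747 = 1.999364 × 10^7.
Urban: 14643²·(1 − 2252/14643)·45.3/2252 = 3.6497762 × 10^6.
Sum = 4.0246054 × 10^7.
SE = √(4.0246054 × 10^7) = 6344.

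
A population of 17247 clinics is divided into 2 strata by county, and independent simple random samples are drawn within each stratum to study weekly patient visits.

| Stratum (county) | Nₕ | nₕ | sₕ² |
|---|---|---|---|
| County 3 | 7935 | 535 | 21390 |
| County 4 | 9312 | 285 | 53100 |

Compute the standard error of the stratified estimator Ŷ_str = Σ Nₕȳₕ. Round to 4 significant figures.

Var(Ŷ_str) = Σₕ Nₕ²(1 − fₕ)sₕ²/nₕ.
County 3: 7935²·(1 − 535/7935)·21390/535 = 2.3476624 × 10^9.
County 4: 9312²·(1 − 285/9312)·53100/285 = 1.5661598 × 10^10.
Sum = 1.800926 × 10^10.
SE = √(1.800926 × 10^10) = 134200.

134200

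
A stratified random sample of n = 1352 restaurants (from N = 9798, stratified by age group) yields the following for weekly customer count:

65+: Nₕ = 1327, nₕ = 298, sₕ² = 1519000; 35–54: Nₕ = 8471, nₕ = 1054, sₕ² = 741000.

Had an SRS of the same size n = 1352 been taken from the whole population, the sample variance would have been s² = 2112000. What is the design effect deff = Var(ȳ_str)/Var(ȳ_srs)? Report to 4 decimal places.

Var(ȳ_str) = Σ Wₕ²(1−fₕ)sₕ²/nₕ with Wₕ = Nₕ/9798:
  65+: (1327/9798)²·(1−298/1327)·1519000/298 = 72.502493
  35–54: (8471/9798)²·(1−1054/8471)·741000/1054 = 460.11425
  → Var(ȳ_str) = 532.61674.
Var(ȳ_srs) = (1 − 1352/9798)·2112000/1352 = 1346.576.
deff = 532.61674 / 1346.576 = 0.3955.

0.3955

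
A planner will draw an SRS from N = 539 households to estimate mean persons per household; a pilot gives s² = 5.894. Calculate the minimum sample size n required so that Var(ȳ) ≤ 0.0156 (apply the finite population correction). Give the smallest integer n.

Without fpc, n₀ = s²/D = 5.894/0.0156 = 377.8205.
With fpc, (1 − n/N)·s²/n ≤ D requires n ≥ n₀/(1 + n₀/N) = 377.8205/(1 + 377.8205/539) = 222.1212.
Rounding up, n = 223.

223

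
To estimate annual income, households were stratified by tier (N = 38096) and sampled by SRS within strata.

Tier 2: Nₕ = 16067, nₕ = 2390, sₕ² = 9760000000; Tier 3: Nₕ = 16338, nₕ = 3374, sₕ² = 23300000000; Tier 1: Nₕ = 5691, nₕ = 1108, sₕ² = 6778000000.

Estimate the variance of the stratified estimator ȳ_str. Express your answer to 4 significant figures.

1.736 × 10^6

Var(ȳ_str) = Σₕ Wₕ²(1 − fₕ)sₕ²/nₕ with Wₕ = Nₕ/N, N = 38096.
Tier 2: Wₕ = 0.42175031; term = 0.42175031²·(1 − 0.14875210)·9760000000/2390 = 618327.84.
Tier 3: Wₕ = 0.42886392; term = 0.42886392²·(1 − 0.20651243)·23300000000/3374 = 1.0078363 × 10^6.
Tier 1: Wₕ = 0.14938576; term = 0.14938576²·(1 − 0.19469338)·6778000000/1108 = 109936.39.
Sum = 1.7361005 × 10^6.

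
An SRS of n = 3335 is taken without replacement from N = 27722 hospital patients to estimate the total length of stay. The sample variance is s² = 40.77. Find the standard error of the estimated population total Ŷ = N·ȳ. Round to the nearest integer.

Var(Ŷ) = N²·Var(ȳ) = N²·(1 − n/N)·s²/n.
f = 3335/27722 = 0.12030157; Var(ȳ) = 0.87969843·40.77/3335 = 0.010754214.
Var(Ŷ) = 27722² · 0.010754214 = 8.2647133 × 10^6.
SE(Ŷ) = √(8.2647133 × 10^6) = 2875.

2875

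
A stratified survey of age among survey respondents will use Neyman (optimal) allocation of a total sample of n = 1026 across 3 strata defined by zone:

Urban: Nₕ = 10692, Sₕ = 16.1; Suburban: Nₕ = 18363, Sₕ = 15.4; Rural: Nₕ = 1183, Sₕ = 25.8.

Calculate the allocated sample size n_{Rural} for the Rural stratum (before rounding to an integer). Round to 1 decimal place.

Neyman allocation: nₕ = n·NₕSₕ / Σⱼ NⱼSⱼ.
Σ NⱼSⱼ = 10692·16.1 + 18363·15.4 + 1183·25.8 = 485452.8.
n_{Rural} = 1026·1183·25.8 / 485452.8 = 64.5.

64.5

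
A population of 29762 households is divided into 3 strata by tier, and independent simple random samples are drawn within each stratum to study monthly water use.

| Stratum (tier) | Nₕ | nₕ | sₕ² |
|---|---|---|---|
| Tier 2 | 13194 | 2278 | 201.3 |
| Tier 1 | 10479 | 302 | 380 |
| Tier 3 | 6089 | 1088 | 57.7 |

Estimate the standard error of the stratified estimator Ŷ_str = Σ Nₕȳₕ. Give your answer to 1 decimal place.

Var(Ŷ_str) = Σₕ Nₕ²(1 − fₕ)sₕ²/nₕ.
Tier 2: 13194²·(1 − 2278/13194)·201.3/2278 = 1.2727118 × 10^7.
Tier 1: 10479²·(1 − 302/10479)·380/302 = 1.341888 × 10^8.
Tier 3: 6089²·(1 − 1088/6089)·57.7/1088 = 1.6149153 × 10^6.
Sum = 1.4853083 × 10^8.
SE = √(1.4853083 × 10^8) = 12187.3.

12187.3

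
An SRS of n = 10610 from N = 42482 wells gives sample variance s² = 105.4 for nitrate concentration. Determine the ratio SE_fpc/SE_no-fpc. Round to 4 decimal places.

0.8662

f = n/N = 10610/42482 = 0.24975284.
SE_no-fpc = √(s²/n) = 0.099669577; SE_fpc = √((1−f)s²/n) = 0.086330607.
Ratio = √(1−f) = 0.86616809.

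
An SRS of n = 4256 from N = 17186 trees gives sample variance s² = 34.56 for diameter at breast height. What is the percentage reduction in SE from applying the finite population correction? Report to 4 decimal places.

f = n/N = 4256/17186 = 0.24764343.
SE_no-fpc = √(s²/n) = 0.090112711; SE_fpc = √((1−f)s²/n) = 0.078162405.
Ratio = √(1−f) = 0.86738490. Reduction = 100·(1 − 0.86738490) = 13.2615%.

13.2615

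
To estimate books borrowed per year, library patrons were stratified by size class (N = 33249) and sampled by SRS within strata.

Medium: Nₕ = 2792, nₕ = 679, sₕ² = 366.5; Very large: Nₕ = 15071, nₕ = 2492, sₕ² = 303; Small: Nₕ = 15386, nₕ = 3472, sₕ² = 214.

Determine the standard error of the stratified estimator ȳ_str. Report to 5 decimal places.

Var(ȳ_str) = Σₕ Wₕ²(1 − fₕ)sₕ²/nₕ with Wₕ = Nₕ/N, N = 33249.
Medium: Wₕ = 0.08397245; term = 0.08397245²·(1 − 0.24319484)·366.5/679 = 0.0028804606.
Very large: Wₕ = 0.45327679; term = 0.45327679²·(1 − 0.16535067)·303/2492 = 0.020850938.
Small: Wₕ = 0.46275076; term = 0.46275076²·(1 − 0.22565969)·214/3472 = 0.010220219.
Sum = 0.033951618.
SE = √(0.033951618) = 0.18426.

0.18426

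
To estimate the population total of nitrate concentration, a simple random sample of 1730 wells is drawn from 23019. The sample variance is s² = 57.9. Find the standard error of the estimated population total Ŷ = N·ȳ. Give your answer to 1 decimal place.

4049.8

Var(Ŷ) = N²·Var(ȳ) = N²·(1 − n/N)·s²/n.
f = 1730/23019 = 0.07515531; Var(ȳ) = 0.92484469·57.9/1730 = 0.030952895.
Var(Ŷ) = 23019² · 0.030952895 = 1.6401145 × 10^7.
SE(Ŷ) = √(1.6401145 × 10^7) = 4049.8.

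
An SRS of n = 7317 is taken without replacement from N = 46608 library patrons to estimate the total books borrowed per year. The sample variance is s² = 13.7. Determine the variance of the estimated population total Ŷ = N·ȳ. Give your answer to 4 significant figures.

Var(Ŷ) = N²·Var(ȳ) = N²·(1 − n/N)·s²/n.
f = 7317/46608 = 0.15699022; Var(ȳ) = 0.84300978·13.7/7317 = 0.0015784111.
Var(Ŷ) = 46608² · 0.0015784111 = 3.4287914 × 10^6.

3.429 × 10^6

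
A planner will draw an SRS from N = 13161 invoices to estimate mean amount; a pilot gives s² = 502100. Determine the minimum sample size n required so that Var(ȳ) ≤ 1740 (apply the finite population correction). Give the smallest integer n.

Without fpc, n₀ = s²/D = 502100/1740 = 288.5632.
With fpc, (1 − n/N)·s²/n ≤ D requires n ≥ n₀/(1 + n₀/N) = 288.5632/(1 + 288.5632/13161) = 282.3720.
Rounding up, n = 283.

283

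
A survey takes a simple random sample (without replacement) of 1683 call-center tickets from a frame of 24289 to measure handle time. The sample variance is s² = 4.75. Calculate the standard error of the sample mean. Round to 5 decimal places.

0.05125

Under SRS without replacement, Var(ȳ) = (1 − f)·s²/n with f = n/N = 1683/24289 = 0.06929063.
Var(ȳ) = (1 − 0.06929063)·4.75/1683 = 0.93070937·0.0028223411 = 0.0026267793.
SE(ȳ) = √(0.0026267793) = 0.05125.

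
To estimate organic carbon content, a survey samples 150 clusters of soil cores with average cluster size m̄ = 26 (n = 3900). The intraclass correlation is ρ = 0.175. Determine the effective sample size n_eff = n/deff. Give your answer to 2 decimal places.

725.58

deff = 1 + (26 − 1)·0.175 = 1 + 4.375 = 5.375.
n_eff = 3900 / 5.375 = 725.58.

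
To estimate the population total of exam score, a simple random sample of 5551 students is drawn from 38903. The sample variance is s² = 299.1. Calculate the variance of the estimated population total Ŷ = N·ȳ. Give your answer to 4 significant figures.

Var(Ŷ) = N²·Var(ȳ) = N²·(1 − n/N)·s²/n.
f = 5551/38903 = 0.14268822; Var(ȳ) = 0.85731178·299.1/5551 = 0.04619383.
Var(Ŷ) = 38903² · 0.04619383 = 6.9911748 × 10^7.

6.991 × 10^7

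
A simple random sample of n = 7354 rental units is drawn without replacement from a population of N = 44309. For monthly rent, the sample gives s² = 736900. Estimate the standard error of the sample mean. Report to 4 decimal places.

9.1418

Under SRS without replacement, Var(ȳ) = (1 − f)·s²/n with f = n/N = 7354/44309 = 0.16597080.
Var(ȳ) = (1 − 0.16597080)·736900/7354 = 0.83402920·100.20397 = 83.573038.
SE(ȳ) = √(83.573038) = 9.1418.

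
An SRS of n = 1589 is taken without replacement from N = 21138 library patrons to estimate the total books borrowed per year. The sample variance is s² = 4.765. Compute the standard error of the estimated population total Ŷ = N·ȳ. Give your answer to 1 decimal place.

1113.2

Var(Ŷ) = N²·Var(ȳ) = N²·(1 − n/N)·s²/n.
f = 1589/21138 = 0.07517267; Var(ȳ) = 0.92482733·4.765/1589 = 0.0027733179.
Var(Ŷ) = 21138² · 0.0027733179 = 1.2391602 × 10^6.
SE(Ŷ) = √(1.2391602 × 10^6) = 1113.2.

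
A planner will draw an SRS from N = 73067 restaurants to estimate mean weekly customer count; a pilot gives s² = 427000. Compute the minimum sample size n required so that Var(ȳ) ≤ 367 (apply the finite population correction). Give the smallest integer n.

Without fpc, n₀ = s²/D = 427000/367 = 1163.4877.
With fpc, (1 − n/N)·s²/n ≤ D requires n ≥ n₀/(1 + n₀/N) = 1163.4877/(1 + 1163.4877/73067) = 1145.2512.
Rounding up, n = 1146.

1146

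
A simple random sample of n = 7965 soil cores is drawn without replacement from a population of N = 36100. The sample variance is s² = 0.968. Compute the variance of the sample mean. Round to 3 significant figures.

9.47 × 10^-5

Under SRS without replacement, Var(ȳ) = (1 − f)·s²/n with f = n/N = 7965/36100 = 0.22063712.
Var(ȳ) = (1 − 0.22063712)·0.968/7965 = 0.77936288·1.215317 × 10^-4 = 9.4717297 × 10^-5.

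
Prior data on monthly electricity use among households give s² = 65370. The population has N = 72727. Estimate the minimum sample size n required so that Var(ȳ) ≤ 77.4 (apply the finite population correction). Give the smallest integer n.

Without fpc, n₀ = s²/D = 65370/77.4 = 844.5736.
With fpc, (1 − n/N)·s²/n ≤ D requires n ≥ n₀/(1 + n₀/N) = 844.5736/(1 + 844.5736/72727) = 834.8782.
Rounding up, n = 835.

835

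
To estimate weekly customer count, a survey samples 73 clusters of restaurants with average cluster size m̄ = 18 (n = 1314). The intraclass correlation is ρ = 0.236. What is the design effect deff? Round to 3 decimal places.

5.012

deff = 1 + (18 − 1)·0.236 = 1 + 4.012 = 5.012.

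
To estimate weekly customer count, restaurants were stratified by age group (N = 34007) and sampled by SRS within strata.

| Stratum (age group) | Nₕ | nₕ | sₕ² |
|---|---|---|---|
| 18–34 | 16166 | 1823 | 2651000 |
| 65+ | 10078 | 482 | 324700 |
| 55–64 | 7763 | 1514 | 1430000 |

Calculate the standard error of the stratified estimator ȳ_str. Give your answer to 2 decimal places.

19.69

Var(ȳ_str) = Σₕ Wₕ²(1 − fₕ)sₕ²/nₕ with Wₕ = Nₕ/N, N = 34007.
18–34: Wₕ = 0.47537272; term = 0.47537272²·(1 − 0.11276754)·2651000/1823 = 291.5607.
65+: Wₕ = 0.29635075; term = 0.29635075²·(1 − 0.04782695)·324700/482 = 56.333042.
55–64: Wₕ = 0.22827653; term = 0.22827653²·(1 − 0.19502770)·1430000/1514 = 39.619923.
Sum = 387.51367.
SE = √(387.51367) = 19.69.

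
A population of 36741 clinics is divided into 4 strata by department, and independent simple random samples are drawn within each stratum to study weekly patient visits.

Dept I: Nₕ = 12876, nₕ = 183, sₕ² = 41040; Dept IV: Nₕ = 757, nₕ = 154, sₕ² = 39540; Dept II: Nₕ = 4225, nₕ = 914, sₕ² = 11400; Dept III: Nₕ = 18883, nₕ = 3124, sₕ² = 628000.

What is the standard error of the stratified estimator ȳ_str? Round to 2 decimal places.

8.47

Var(ȳ_str) = Σₕ Wₕ²(1 − fₕ)sₕ²/nₕ with Wₕ = Nₕ/N, N = 36741.
Dept I: Wₕ = 0.35045317; term = 0.35045317²·(1 − 0.01421249)·41040/183 = 27.151859.
Dept IV: Wₕ = 0.02060369; term = 0.02060369²·(1 − 0.20343461)·39540/154 = 0.086821481.
Dept II: Wₕ = 0.11499415; term = 0.11499415²·(1 − 0.21633136)·11400/914 = 0.12925359.
Dept III: Wₕ = 0.51394899; term = 0.51394899²·(1 − 0.16543981)·628000/3124 = 44.314548.
Sum = 71.682482.
SE = √(71.682482) = 8.47.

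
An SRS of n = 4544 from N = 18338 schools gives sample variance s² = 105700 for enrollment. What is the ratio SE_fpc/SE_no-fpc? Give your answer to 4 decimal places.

f = n/N = 4544/18338 = 0.24779147.
SE_no-fpc = √(s²/n) = 4.8230119; SE_fpc = √((1−f)s²/n) = 4.1829961.
Ratio = √(1−f) = 0.86729956.

0.8673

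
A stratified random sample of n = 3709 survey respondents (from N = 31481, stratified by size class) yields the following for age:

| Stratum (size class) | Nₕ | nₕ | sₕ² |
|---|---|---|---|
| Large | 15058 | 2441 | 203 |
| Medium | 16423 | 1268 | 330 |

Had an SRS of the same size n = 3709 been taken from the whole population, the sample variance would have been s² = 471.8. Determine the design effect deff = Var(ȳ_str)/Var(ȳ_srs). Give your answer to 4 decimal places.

Var(ȳ_str) = Σ Wₕ²(1−fₕ)sₕ²/nₕ with Wₕ = Nₕ/31481:
  Large: (15058/31481)²·(1−2441/15058)·203/2441 = 0.015942434
  Medium: (16423/31481)²·(1−1268/16423)·330/1268 = 0.065359103
  → Var(ȳ_str) = 0.081301537.
Var(ȳ_srs) = (1 − 3709/31481)·471.8/3709 = 0.11221728.
deff = 0.081301537 / 0.11221728 = 0.7245.

0.7245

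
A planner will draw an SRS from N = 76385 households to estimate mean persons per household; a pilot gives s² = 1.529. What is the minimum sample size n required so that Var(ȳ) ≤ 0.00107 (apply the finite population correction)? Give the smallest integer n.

1403

Without fpc, n₀ = s²/D = 1.529/0.00107 = 1428.9720.
With fpc, (1 − n/N)·s²/n ≤ D requires n ≥ n₀/(1 + n₀/N) = 1428.9720/(1 + 1428.9720/76385) = 1402.7304.
Rounding up, n = 1403.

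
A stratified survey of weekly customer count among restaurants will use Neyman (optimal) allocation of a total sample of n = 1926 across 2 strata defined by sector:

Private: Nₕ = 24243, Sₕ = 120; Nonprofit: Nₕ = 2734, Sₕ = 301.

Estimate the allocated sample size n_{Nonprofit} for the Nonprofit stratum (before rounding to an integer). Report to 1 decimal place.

424.7

Neyman allocation: nₕ = n·NₕSₕ / Σⱼ NⱼSⱼ.
Σ NⱼSⱼ = 24243·120 + 2734·301 = 3.732094 × 10^6.
n_{Nonprofit} = 1926·2734·301 / (3.732094 × 10^6) = 424.7.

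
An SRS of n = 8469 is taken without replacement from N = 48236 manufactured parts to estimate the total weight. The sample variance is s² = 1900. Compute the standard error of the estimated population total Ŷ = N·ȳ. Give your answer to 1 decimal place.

20744.7

Var(Ŷ) = N²·Var(ȳ) = N²·(1 − n/N)·s²/n.
f = 8469/48236 = 0.17557426; Var(ȳ) = 0.82442574·1900/8469 = 0.18495795.
Var(Ŷ) = 48236² · 0.18495795 = 4.3034383 × 10^8.
SE(Ŷ) = √(4.3034383 × 10^8) = 20744.7.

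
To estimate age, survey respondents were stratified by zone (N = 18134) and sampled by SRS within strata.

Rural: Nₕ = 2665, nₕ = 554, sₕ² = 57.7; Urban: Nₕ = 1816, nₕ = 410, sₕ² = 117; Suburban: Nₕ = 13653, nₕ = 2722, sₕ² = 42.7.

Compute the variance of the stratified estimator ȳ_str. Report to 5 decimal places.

0.01112

Var(ȳ_str) = Σₕ Wₕ²(1 − fₕ)sₕ²/nₕ with Wₕ = Nₕ/N, N = 18134.
Rural: Wₕ = 0.14696151; term = 0.14696151²·(1 − 0.20787992)·57.7/554 = 0.0017818218.
Urban: Wₕ = 0.10014338; term = 0.10014338²·(1 − 0.22577093)·117/410 = 0.0022157255.
Suburban: Wₕ = 0.75289511; term = 0.75289511²·(1 − 0.19937010)·42.7/2722 = 0.0071193528.
Sum = 0.0111169.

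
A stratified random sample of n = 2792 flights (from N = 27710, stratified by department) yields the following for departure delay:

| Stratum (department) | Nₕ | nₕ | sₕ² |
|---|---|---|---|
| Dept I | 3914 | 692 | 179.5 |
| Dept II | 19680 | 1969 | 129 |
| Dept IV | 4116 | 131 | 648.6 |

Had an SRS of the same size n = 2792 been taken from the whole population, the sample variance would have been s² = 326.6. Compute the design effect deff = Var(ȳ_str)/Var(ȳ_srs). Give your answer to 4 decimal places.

Var(ȳ_str) = Σ Wₕ²(1−fₕ)sₕ²/nₕ with Wₕ = Nₕ/27710:
  Dept I: (3914/27710)²·(1−692/3914)·179.5/692 = 0.0042602164
  Dept II: (19680/27710)²·(1−1969/19680)·129/1969 = 0.029739874
  Dept IV: (4116/27710)²·(1−131/4116)·648.6/131 = 0.10576362
  → Var(ȳ_str) = 0.13976371.
Var(ȳ_srs) = (1 − 2792/27710)·326.6/2792 = 0.10519072.
deff = 0.13976371 / 0.10519072 = 1.3287.

1.3287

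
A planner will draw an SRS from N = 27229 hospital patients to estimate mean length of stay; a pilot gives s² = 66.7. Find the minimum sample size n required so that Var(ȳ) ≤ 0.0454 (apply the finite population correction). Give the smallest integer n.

Without fpc, n₀ = s²/D = 66.7/0.0454 = 1469.1630.
With fpc, (1 − n/N)·s²/n ≤ D requires n ≥ n₀/(1 + n₀/N) = 1469.1630/(1 + 1469.1630/27229) = 1393.9512.
Rounding up, n = 1394.

1394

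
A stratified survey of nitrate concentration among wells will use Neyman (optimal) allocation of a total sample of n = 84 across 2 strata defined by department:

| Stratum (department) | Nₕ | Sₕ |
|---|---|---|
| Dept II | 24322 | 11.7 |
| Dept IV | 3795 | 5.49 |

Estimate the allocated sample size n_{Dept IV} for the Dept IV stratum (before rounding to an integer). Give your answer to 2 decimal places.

5.73

Neyman allocation: nₕ = n·NₕSₕ / Σⱼ NⱼSⱼ.
Σ NⱼSⱼ = 24322·11.7 + 3795·5.49 = 305401.95.
n_{Dept IV} = 84·3795·5.49 / 305401.95 = 5.73.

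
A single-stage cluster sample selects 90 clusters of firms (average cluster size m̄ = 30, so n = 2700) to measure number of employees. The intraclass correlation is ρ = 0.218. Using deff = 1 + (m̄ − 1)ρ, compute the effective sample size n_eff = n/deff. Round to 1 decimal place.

deff = 1 + (30 − 1)·0.218 = 1 + 6.322 = 7.322.
n_eff = 2700 / 7.322 = 368.8.

368.8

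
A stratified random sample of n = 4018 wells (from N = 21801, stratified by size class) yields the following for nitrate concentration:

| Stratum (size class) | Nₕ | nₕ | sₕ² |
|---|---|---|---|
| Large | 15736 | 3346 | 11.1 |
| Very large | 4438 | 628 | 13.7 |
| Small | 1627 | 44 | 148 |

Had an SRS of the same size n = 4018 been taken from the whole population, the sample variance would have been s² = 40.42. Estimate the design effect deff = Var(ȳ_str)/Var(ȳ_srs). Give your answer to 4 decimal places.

2.4817

Var(ȳ_str) = Σ Wₕ²(1−fₕ)sₕ²/nₕ with Wₕ = Nₕ/21801:
  Large: (15736/21801)²·(1−3346/15736)·11.1/3346 = 0.0013608488
  Very large: (4438/21801)²·(1−628/4438)·13.7/628 = 7.761048 × 10^-4
  Small: (1627/21801)²·(1−44/1627)·148/44 = 0.018227398
  → Var(ȳ_str) = 0.020364352.
Var(ȳ_srs) = (1 − 4018/21801)·40.42/4018 = 0.0082056878.
deff = 0.020364352 / 0.0082056878 = 2.4817.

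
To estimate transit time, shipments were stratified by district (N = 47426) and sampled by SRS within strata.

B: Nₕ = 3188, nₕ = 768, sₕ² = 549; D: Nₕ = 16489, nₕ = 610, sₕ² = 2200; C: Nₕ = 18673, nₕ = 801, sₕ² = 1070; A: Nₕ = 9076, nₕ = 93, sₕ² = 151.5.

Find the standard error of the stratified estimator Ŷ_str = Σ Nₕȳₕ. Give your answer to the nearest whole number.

Var(Ŷ_str) = Σₕ Nₕ²(1 − fₕ)sₕ²/nₕ.
B: 3188²·(1 − 768/3188)·549/768 = 5.5149909 × 10^6.
D: 16489²·(1 − 610/16489)·2200/610 = 9.443007 × 10^8.
C: 18673²·(1 − 801/18673)·1070/801 = 4.4579841 × 10^8.
A: 9076²·(1 − 93/9076)·151.5/93 = 1.3281452 × 10^8.
Sum = 1.5284286 × 10^9.
SE = √(1.5284286 × 10^9) = 39095.

39095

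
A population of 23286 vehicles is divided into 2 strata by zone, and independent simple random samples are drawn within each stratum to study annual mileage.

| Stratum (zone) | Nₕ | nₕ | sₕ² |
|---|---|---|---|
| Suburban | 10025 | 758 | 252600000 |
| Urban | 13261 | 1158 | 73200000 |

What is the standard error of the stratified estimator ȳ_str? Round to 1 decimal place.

Var(ȳ_str) = Σₕ Wₕ²(1 − fₕ)sₕ²/nₕ with Wₕ = Nₕ/N, N = 23286.
Suburban: Wₕ = 0.43051619; term = 0.43051619²·(1 − 0.07561097)·252600000/758 = 57094.977.
Urban: Wₕ = 0.56948381; term = 0.56948381²·(1 − 0.08732373)·73200000/1158 = 18710.356.
Sum = 75805.333.
SE = √(75805.333) = 275.3.

275.3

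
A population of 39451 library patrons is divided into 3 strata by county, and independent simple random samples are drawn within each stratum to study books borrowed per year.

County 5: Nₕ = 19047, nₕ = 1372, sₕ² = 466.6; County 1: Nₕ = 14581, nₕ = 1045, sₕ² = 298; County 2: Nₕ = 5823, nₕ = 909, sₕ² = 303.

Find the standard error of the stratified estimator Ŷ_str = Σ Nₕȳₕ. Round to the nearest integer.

Var(Ŷ_str) = Σₕ Nₕ²(1 − fₕ)sₕ²/nₕ.
County 5: 19047²·(1 − 1372/19047)·466.6/1372 = 1.1449239 × 10^8.
County 1: 14581²·(1 − 1045/14581)·298/1045 = 5.6283051 × 10^7.
County 2: 5823²·(1 − 909/5823)·303/909 = 9.538074 × 10^6.
Sum = 1.8031352 × 10^8.
SE = √(1.8031352 × 10^8) = 13428.

13428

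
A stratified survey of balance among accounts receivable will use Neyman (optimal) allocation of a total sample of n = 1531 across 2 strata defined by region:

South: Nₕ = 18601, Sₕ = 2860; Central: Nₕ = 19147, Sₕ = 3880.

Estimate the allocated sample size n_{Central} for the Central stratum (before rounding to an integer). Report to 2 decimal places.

892.14

Neyman allocation: nₕ = n·NₕSₕ / Σⱼ NⱼSⱼ.
Σ NⱼSⱼ = 18601·2860 + 19147·3880 = 1.2748922 × 10^8.
n_{Central} = 1531·19147·3880 / (1.2748922 × 10^8) = 892.14.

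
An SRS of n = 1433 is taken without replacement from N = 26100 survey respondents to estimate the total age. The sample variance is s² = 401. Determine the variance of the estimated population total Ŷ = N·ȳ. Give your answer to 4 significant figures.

1.802 × 10^8

Var(Ŷ) = N²·Var(ȳ) = N²·(1 − n/N)·s²/n.
f = 1433/26100 = 0.05490421; Var(ȳ) = 0.94509579·401/1433 = 0.26446853.
Var(Ŷ) = 26100² · 0.26446853 = 1.8015861 × 10^8.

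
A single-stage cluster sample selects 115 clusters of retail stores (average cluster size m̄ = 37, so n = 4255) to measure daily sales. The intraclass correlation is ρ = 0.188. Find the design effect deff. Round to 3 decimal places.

7.768

deff = 1 + (37 − 1)·0.188 = 1 + 6.768 = 7.768.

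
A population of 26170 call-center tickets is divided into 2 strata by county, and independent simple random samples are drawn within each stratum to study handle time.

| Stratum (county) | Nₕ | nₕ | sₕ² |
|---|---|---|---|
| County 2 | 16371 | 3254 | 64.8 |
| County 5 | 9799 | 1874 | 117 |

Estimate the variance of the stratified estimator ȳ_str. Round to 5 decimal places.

0.01332

Var(ȳ_str) = Σₕ Wₕ²(1 − fₕ)sₕ²/nₕ with Wₕ = Nₕ/N, N = 26170.
County 2: Wₕ = 0.62556362; term = 0.62556362²·(1 − 0.19876611)·64.8/3254 = 0.0062439546.
County 5: Wₕ = 0.37443638; term = 0.37443638²·(1 − 0.19124400)·117/1874 = 0.0070792925.
Sum = 0.013323247.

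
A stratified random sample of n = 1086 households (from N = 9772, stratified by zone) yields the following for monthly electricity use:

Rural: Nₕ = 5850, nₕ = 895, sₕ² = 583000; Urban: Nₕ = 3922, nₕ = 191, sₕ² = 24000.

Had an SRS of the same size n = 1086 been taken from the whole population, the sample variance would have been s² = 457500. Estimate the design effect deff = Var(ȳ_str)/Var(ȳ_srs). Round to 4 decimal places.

0.5795

Var(ȳ_str) = Σ Wₕ²(1−fₕ)sₕ²/nₕ with Wₕ = Nₕ/9772:
  Rural: (5850/9772)²·(1−895/5850)·583000/895 = 197.73253
  Urban: (3922/9772)²·(1−191/3922)·24000/191 = 19.255012
  → Var(ȳ_str) = 216.98754.
Var(ȳ_srs) = (1 − 1086/9772)·457500/1086 = 374.45328.
deff = 216.98754 / 374.45328 = 0.5795.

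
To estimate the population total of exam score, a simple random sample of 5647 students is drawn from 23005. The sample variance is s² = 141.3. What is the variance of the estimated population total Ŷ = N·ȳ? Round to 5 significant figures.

Var(Ŷ) = N²·Var(ȳ) = N²·(1 − n/N)·s²/n.
f = 5647/23005 = 0.24546838; Var(ȳ) = 0.75453162·141.3/5647 = 0.018879993.
Var(Ŷ) = 23005² · 0.018879993 = 9.9918592 × 10^6.

9.9919 × 10^6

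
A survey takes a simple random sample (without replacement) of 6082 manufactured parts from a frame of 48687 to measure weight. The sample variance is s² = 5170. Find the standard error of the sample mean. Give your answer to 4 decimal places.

Under SRS without replacement, Var(ȳ) = (1 − f)·s²/n with f = n/N = 6082/48687 = 0.12492041.
Var(ȳ) = (1 − 0.12492041)·5170/6082 = 0.87507959·0.85004933 = 0.74386082.
SE(ȳ) = √(0.74386082) = 0.8625.

0.8625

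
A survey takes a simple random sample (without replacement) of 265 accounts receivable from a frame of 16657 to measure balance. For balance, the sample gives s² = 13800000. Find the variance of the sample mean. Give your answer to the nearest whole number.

Under SRS without replacement, Var(ȳ) = (1 − f)·s²/n with f = n/N = 265/16657 = 0.01590923.
Var(ȳ) = (1 − 0.01590923)·13800000/265 = 0.98409077·52075.472 = 51246.991.

51247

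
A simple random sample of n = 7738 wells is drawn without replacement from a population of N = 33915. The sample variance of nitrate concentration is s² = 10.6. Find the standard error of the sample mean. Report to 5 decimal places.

Under SRS without replacement, Var(ȳ) = (1 − f)·s²/n with f = n/N = 7738/33915 = 0.22815863.
Var(ȳ) = (1 − 0.22815863)·10.6/7738 = 0.77184137·0.001369863 = 0.0010573169.
SE(ȳ) = √(0.0010573169) = 0.03252.

0.03252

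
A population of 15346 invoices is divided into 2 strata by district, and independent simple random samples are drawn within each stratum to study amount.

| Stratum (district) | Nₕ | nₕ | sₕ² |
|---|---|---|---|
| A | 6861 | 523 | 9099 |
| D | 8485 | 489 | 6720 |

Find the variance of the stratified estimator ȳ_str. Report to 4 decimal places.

Var(ȳ_str) = Σₕ Wₕ²(1 − fₕ)sₕ²/nₕ with Wₕ = Nₕ/N, N = 15346.
A: Wₕ = 0.44708719; term = 0.44708719²·(1 − 0.07622796)·9099/523 = 3.212486.
D: Wₕ = 0.55291281; term = 0.55291281²·(1 − 0.05763111)·6720/489 = 3.9590835.
Sum = 7.1715695.

7.1716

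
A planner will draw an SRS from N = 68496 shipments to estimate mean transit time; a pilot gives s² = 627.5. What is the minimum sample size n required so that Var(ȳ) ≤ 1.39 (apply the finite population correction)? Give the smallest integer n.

Without fpc, n₀ = s²/D = 627.5/1.39 = 451.4388.
With fpc, (1 − n/N)·s²/n ≤ D requires n ≥ n₀/(1 + n₀/N) = 451.4388/(1 + 451.4388/68496) = 448.4830.
Rounding up, n = 449.

449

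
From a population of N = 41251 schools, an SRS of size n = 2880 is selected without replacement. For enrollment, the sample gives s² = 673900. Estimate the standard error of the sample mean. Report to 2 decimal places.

Under SRS without replacement, Var(ȳ) = (1 − f)·s²/n with f = n/N = 2880/41251 = 0.06981649.
Var(ȳ) = (1 − 0.06981649)·673900/2880 = 0.93018351·233.99306 = 217.65648.
SE(ȳ) = √(217.65648) = 14.75.

14.75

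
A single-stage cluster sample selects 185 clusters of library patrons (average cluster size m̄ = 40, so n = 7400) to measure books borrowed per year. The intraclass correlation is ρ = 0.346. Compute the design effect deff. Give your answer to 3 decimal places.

14.494

deff = 1 + (40 − 1)·0.346 = 1 + 13.494 = 14.494.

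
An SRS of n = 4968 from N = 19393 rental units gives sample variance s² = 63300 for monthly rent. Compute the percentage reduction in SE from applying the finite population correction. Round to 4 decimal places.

f = n/N = 4968/19393 = 0.25617491.
SE_no-fpc = √(s²/n) = 3.5695302; SE_fpc = √((1−f)s²/n) = 3.0785519.
Ratio = √(1−f) = 0.86245295. Reduction = 100·(1 − 0.86245295) = 13.7547%.

13.7547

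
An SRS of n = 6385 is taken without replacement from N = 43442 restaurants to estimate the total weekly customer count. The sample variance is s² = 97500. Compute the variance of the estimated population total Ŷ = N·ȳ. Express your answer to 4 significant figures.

2.458 × 10^10

Var(Ŷ) = N²·Var(ȳ) = N²·(1 − n/N)·s²/n.
f = 6385/43442 = 0.14697758; Var(ȳ) = 0.85302242·97500/6385 = 13.025793.
Var(Ŷ) = 43442² · 13.025793 = 2.4582372 × 10^10.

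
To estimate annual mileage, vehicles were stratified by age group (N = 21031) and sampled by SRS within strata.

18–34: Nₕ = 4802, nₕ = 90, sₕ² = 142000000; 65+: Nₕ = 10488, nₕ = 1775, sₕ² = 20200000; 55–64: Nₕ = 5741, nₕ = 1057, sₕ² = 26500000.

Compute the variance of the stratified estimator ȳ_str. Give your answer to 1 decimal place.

Var(ȳ_str) = Σₕ Wₕ²(1 − fₕ)sₕ²/nₕ with Wₕ = Nₕ/N, N = 21031.
18–34: Wₕ = 0.22832961; term = 0.22832961²·(1 − 0.01874219)·142000000/90 = 80714.847.
65+: Wₕ = 0.49869241; term = 0.49869241²·(1 − 0.16924104)·20200000/1775 = 2351.2216.
55–64: Wₕ = 0.27297798; term = 0.27297798²·(1 − 0.18411427)·26500000/1057 = 1524.2474.
Sum = 84590.316.

84590.3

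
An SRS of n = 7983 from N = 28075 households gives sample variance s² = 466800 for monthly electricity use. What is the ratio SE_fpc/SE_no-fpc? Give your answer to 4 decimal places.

0.8460

f = n/N = 7983/28075 = 0.28434550.
SE_no-fpc = √(s²/n) = 7.6468463; SE_fpc = √((1−f)s²/n) = 6.468954.
Ratio = √(1−f) = 0.84596365.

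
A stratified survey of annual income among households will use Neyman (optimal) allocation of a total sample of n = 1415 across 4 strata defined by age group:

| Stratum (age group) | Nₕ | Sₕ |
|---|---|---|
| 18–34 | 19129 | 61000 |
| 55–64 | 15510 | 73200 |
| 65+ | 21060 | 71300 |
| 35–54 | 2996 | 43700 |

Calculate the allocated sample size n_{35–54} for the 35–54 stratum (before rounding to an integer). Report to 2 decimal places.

Neyman allocation: nₕ = n·NₕSₕ / Σⱼ NⱼSⱼ.
Σ NⱼSⱼ = 19129·61000 + 15510·73200 + 21060·71300 + 2996·43700 = 3.9347042 × 10^9.
n_{35–54} = 1415·2996·43700 / (3.9347042 × 10^9) = 47.08.

47.08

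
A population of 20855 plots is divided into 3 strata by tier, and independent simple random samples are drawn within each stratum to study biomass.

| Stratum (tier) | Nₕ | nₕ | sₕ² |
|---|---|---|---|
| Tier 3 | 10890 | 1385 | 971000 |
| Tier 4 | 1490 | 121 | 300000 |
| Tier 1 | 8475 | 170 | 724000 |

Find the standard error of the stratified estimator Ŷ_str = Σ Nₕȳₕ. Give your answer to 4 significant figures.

614300

Var(Ŷ_str) = Σₕ Nₕ²(1 − fₕ)sₕ²/nₕ.
Tier 3: 10890²·(1 − 1385/10890)·971000/1385 = 7.2568719 × 10^10.
Tier 4: 1490²·(1 − 121/1490)·300000/121 = 5.0573802 × 10^9.
Tier 1: 8475²·(1 − 170/8475)·724000/170 = 2.9975676 × 10^11.
Sum = 3.7738286 × 10^11.
SE = √(3.7738286 × 10^11) = 614300.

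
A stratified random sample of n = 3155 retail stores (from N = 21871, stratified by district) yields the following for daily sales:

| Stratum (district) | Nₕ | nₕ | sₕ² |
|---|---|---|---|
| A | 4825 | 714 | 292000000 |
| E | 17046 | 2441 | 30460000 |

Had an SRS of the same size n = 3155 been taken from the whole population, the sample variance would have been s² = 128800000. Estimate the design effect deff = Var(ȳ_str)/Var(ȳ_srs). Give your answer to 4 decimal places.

0.6713

Var(ȳ_str) = Σ Wₕ²(1−fₕ)sₕ²/nₕ with Wₕ = Nₕ/21871:
  A: (4825/21871)²·(1−714/4825)·292000000/714 = 16958.684
  E: (17046/21871)²·(1−2441/17046)·30460000/2441 = 6494.5473
  → Var(ȳ_str) = 23453.231.
Var(ȳ_srs) = (1 − 3155/21871)·128800000/3155 = 34935.012.
deff = 23453.231 / 34935.012 = 0.6713.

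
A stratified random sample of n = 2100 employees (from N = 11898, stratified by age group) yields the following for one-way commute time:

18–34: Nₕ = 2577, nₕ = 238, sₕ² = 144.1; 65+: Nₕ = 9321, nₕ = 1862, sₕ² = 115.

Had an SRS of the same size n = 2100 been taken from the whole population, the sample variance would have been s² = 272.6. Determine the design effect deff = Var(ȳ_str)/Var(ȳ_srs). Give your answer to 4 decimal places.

Var(ȳ_str) = Σ Wₕ²(1−fₕ)sₕ²/nₕ with Wₕ = Nₕ/11898:
  18–34: (2577/11898)²·(1−238/2577)·144.1/238 = 0.025780049
  65+: (9321/11898)²·(1−1862/9321)·115/1862 = 0.030332859
  → Var(ȳ_str) = 0.056112908.
Var(ȳ_srs) = (1 − 2100/11898)·272.6/2100 = 0.10689811.
deff = 0.056112908 / 0.10689811 = 0.5249.

0.5249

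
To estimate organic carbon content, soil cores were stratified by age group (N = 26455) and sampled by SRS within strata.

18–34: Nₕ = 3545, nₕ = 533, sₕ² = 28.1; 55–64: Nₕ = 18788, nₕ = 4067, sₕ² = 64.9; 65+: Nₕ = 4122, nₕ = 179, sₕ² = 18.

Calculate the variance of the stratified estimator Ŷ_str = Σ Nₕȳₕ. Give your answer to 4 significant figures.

6.611 × 10^6

Var(Ŷ_str) = Σₕ Nₕ²(1 − fₕ)sₕ²/nₕ.
18–34: 3545²·(1 − 533/3545)·28.1/533 = 562924.72.
55–64: 18788²·(1 − 4067/18788)·64.9/4067 = 4.4135534 × 10^6.
65+: 4122²·(1 − 179/4122)·18/179 = 1.6343845 × 10^6.
Sum = 6.6108626 × 10^6.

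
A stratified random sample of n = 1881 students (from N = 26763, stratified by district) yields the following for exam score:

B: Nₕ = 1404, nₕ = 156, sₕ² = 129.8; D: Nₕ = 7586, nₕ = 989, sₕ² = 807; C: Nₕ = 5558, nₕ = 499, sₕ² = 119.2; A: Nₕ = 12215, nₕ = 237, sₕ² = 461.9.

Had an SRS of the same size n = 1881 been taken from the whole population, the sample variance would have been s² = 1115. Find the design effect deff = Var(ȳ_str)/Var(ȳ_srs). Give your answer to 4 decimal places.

Var(ȳ_str) = Σ Wₕ²(1−fₕ)sₕ²/nₕ with Wₕ = Nₕ/26763:
  B: (1404/26763)²·(1−156/1404)·129.8/156 = 0.0020354583
  D: (7586/26763)²·(1−989/7586)·807/989 = 0.057012092
  C: (5558/26763)²·(1−499/5558)·119.2/499 = 0.009377549
  A: (12215/26763)²·(1−237/12215)·461.9/237 = 0.39811433
  → Var(ȳ_str) = 0.46653943.
Var(ȳ_srs) = (1 − 1881/26763)·1115/1881 = 0.55110781.
deff = 0.46653943 / 0.55110781 = 0.8465.

0.8465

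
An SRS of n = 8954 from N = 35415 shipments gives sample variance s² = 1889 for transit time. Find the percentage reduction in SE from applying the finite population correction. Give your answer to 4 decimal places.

13.5610

f = n/N = 8954/35415 = 0.25283072.
SE_no-fpc = √(s²/n) = 0.45931162; SE_fpc = √((1−f)s²/n) = 0.39702416.
Ratio = √(1−f) = 0.86438954. Reduction = 100·(1 − 0.86438954) = 13.5610%.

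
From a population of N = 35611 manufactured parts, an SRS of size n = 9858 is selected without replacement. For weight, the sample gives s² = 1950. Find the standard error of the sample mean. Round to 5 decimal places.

Under SRS without replacement, Var(ȳ) = (1 − f)·s²/n with f = n/N = 9858/35611 = 0.27682458.
Var(ȳ) = (1 − 0.27682458)·1950/9858 = 0.72317542·0.19780889 = 0.14305053.
SE(ȳ) = √(0.14305053) = 0.37822.

0.37822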